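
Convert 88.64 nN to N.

nano = 10⁻⁹, (no prefix) = 10⁰; factor is 10⁻⁹.
88.64 × 10⁻⁹ = 0.00000008864

0.00000008864 N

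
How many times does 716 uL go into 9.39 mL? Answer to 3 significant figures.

(9.39e-3) / (716e-6) = 0.01311e3

13.1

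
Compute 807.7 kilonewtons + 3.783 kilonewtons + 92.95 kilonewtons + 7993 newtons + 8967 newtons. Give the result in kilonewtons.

921.393 kilonewtons

In kilonewtons:
  807.7 kilonewtons → 807.7
  3.783 kilonewtons → 3.783
  92.95 kilonewtons → 92.95
  7993 newtons = 7993 × 10⁻³ kilonewtons = 7.993
  8967 newtons = 8967 × 10⁻³ kilonewtons = 8.967
Sum: 807.7 + 3.783 + 92.95 + 7.993 + 8.967 = 921.393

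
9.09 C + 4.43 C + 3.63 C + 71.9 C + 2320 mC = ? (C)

91.37 C

In C:
  9.09 C → 9.09
  4.43 C → 4.43
  3.63 C → 3.63
  71.9 C → 71.9
  2320 mC = 2320e-3 C = 2.32
Sum: 9.09 + 4.43 + 3.63 + 71.9 + 2.32 = 91.37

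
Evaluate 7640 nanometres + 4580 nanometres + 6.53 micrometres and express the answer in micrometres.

18.75 micrometres

In micrometres:
  7640 nanometres = 7640 × 10⁻³ micrometres = 7.64
  4580 nanometres = 4580 × 10⁻³ micrometres = 4.58
  6.53 micrometres → 6.53
Sum: 7.64 + 4.58 + 6.53 = 18.75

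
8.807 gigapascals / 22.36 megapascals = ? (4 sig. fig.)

393.9

(8.807e9) / (22.36e6) = 0.39387e3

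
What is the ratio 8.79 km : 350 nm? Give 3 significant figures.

25100000000

(8.79 × 10³) / (350 × 10⁻⁹) = 0.02511 × 10¹²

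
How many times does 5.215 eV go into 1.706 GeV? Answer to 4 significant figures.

327100000

(1.706 × 10⁹) / (5.215) = 0.32713 × 10⁹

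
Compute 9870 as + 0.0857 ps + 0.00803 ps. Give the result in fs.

In fs:
  9870 as = 9870 × 10⁻³ fs = 9.87
  0.0857 ps = 0.0857 × 10³ fs = 85.7
  0.00803 ps = 0.00803 × 10³ fs = 8.03
Sum: 9.87 + 85.7 + 8.03 = 103.6

103.6 fs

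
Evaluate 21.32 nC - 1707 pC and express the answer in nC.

19.613 nC

In nC:
  21.32 nC → 21.32
  1707 pC = 1707e-3 nC = 1.707
Difference: 21.32 - 1.707 = 19.613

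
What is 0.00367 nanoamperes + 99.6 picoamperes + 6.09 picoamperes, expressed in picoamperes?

109.36 picoamperes

In picoamperes:
  0.00367 nanoamperes = 0.00367 × 10³ picoamperes = 3.67
  99.6 picoamperes → 99.6
  6.09 picoamperes → 6.09
Sum: 3.67 + 99.6 + 6.09 = 109.36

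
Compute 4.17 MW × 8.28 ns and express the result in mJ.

4.17e6 × 8.28e-9 = 34.5276e-3 J

34.5276 mJ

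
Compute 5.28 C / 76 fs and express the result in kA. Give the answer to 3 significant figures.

69500000000 kA

(5.28) / (76e-15) = 0.069474e15 A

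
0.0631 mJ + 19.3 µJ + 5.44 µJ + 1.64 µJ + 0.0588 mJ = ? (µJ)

148.28 µJ

In µJ:
  0.0631 mJ = 0.0631 × 10³ µJ = 63.1
  19.3 µJ → 19.3
  5.44 µJ → 5.44
  1.64 µJ → 1.64
  0.0588 mJ = 0.0588 × 10³ µJ = 58.8
Sum: 63.1 + 19.3 + 5.44 + 1.64 + 58.8 = 148.28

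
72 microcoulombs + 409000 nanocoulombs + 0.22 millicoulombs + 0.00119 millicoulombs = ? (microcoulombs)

In microcoulombs:
  72 microcoulombs → 72
  409000 nanocoulombs = 409000 × 10^-3 microcoulombs = 409
  0.22 millicoulombs = 0.22 × 10^3 microcoulombs = 220
  0.00119 millicoulombs = 0.00119 × 10^3 microcoulombs = 1.19
Sum: 72 + 409 + 220 + 1.19 = 702.19

702.19 microcoulombs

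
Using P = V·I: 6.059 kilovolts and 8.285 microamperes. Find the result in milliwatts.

50.198815 milliwatts

6.059e3 × 8.285e-6 = 50.198815e-3 W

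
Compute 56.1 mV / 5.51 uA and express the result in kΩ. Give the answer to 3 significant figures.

10.2 kΩ

(56.1e-3) / (5.51e-6) = 10.181e3 Ω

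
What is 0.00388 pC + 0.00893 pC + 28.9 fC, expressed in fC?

In fC:
  0.00388 pC = 0.00388e3 fC = 3.88
  0.00893 pC = 0.00893e3 fC = 8.93
  28.9 fC → 28.9
Sum: 3.88 + 8.93 + 28.9 = 41.71

41.71 fC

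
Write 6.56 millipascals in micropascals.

milli = 1e-3, micro = 1e-6; factor is 1e3.
6.56 × 1e3 = 6560

6560 micropascals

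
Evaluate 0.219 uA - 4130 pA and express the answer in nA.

In nA:
  0.219 uA = 0.219 × 10^3 nA = 219
  4130 pA = 4130 × 10^-3 nA = 4.13
Difference: 219 - 4.13 = 214.87

214.87 nA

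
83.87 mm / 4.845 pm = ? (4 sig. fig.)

(83.87 × 10^-3) / (4.845 × 10^-12) = 17.311 × 10^9

17310000000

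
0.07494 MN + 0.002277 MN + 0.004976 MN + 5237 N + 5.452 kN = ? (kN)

In kN:
  0.07494 MN = 0.07494 × 10³ kN = 74.94
  0.002277 MN = 0.002277 × 10³ kN = 2.277
  0.004976 MN = 0.004976 × 10³ kN = 4.976
  5237 N = 5237 × 10⁻³ kN = 5.237
  5.452 kN → 5.452
Sum: 74.94 + 2.277 + 4.976 + 5.237 + 5.452 = 92.882

92.882 kN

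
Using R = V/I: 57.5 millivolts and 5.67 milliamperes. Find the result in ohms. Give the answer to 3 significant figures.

(57.5e-3) / (5.67e-3) = 10.141 Ω

10.1 ohms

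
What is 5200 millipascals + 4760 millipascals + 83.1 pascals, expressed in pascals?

In pascals:
  5200 millipascals = 5200 × 10^-3 pascals = 5.2
  4760 millipascals = 4760 × 10^-3 pascals = 4.76
  83.1 pascals → 83.1
Sum: 5.2 + 4.76 + 83.1 = 93.06

93.06 pascals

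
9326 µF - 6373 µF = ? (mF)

2.953 mF

In mF:
  9326 µF = 9326 × 10^-3 mF = 9.326
  6373 µF = 6373 × 10^-3 mF = 6.373
Difference: 9.326 - 6.373 = 2.953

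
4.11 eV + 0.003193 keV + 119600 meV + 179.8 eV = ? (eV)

In eV:
  4.11 eV → 4.11
  0.003193 keV = 0.003193 × 10³ eV = 3.193
  119600 meV = 119600 × 10⁻³ eV = 119.6
  179.8 eV → 179.8
Sum: 4.11 + 3.193 + 119.6 + 179.8 = 306.703

306.703 eV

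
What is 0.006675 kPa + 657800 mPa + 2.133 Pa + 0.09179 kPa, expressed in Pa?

In Pa:
  0.006675 kPa = 0.006675e3 Pa = 6.675
  657800 mPa = 657800e-3 Pa = 657.8
  2.133 Pa → 2.133
  0.09179 kPa = 0.09179e3 Pa = 91.79
Sum: 6.675 + 657.8 + 2.133 + 91.79 = 758.398

758.398 Pa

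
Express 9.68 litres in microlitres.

(no prefix) = 10⁰, micro = 10⁻⁶; factor is 10⁶.
9.68 × 10⁶ = 9680000

9680000 microlitres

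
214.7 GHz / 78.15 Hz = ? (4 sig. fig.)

(214.7 × 10^9) / (78.15) = 2.7473 × 10^9

2747000000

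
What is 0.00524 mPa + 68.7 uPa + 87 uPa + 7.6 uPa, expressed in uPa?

168.54 uPa

In uPa:
  0.00524 mPa = 0.00524 × 10³ uPa = 5.24
  68.7 uPa → 68.7
  87 uPa → 87
  7.6 uPa → 7.6
Sum: 5.24 + 68.7 + 87 + 7.6 = 168.54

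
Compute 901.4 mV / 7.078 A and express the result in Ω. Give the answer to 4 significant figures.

0.1274 Ω

(901.4 × 10⁻³) / (7.078) = 127.352 × 10⁻³ Ω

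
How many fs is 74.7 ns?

74700000 fs

nano = 10⁻⁹, femto = 10⁻¹⁵; factor is 10⁶.
74.7 × 10⁶ = 74700000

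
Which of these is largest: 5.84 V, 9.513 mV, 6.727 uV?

5.84 V

5.84 V = 5.84 V
9.513 mV = 0.009513 V
6.727 uV = 0.000006727 V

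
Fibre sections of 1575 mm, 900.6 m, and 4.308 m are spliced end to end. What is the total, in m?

In m:
  1575 mm = 1575 × 10^-3 m = 1.575
  900.6 m → 900.6
  4.308 m → 4.308
Sum: 1.575 + 900.6 + 4.308 = 906.483

906.483 m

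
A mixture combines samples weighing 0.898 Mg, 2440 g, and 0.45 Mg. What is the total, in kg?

In kg:
  0.898 Mg = 0.898e3 kg = 898
  2440 g = 2440e-3 kg = 2.44
  0.45 Mg = 0.45e3 kg = 450
Sum: 898 + 2.44 + 450 = 1350.44

1350.44 kg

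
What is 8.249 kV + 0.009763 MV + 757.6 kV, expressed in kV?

In kV:
  8.249 kV → 8.249
  0.009763 MV = 0.009763 × 10³ kV = 9.763
  757.6 kV → 757.6
Sum: 8.249 + 9.763 + 757.6 = 775.612

775.612 kV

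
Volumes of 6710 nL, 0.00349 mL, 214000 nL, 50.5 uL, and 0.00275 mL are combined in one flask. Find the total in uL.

In uL:
  6710 nL = 6710 × 10⁻³ uL = 6.71
  0.00349 mL = 0.00349 × 10³ uL = 3.49
  214000 nL = 214000 × 10⁻³ uL = 214
  50.5 uL → 50.5
  0.00275 mL = 0.00275 × 10³ uL = 2.75
Sum: 6.71 + 3.49 + 214 + 50.5 + 2.75 = 277.45

277.45 uL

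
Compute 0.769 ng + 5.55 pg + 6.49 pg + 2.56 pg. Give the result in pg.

In pg:
  0.769 ng = 0.769e3 pg = 769
  5.55 pg → 5.55
  6.49 pg → 6.49
  2.56 pg → 2.56
Sum: 769 + 5.55 + 6.49 + 2.56 = 783.6

783.6 pg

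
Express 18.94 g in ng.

18940000000 ng

(no prefix) = 1e0, nano = 1e-9; factor is 1e9.
18.94 × 1e9 = 18940000000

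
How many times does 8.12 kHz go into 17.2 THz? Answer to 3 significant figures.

2120000000

(17.2e12) / (8.12e3) = 2.118e9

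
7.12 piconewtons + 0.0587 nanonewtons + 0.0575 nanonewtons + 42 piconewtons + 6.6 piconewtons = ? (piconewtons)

171.92 piconewtons

In piconewtons:
  7.12 piconewtons → 7.12
  0.0587 nanonewtons = 0.0587 × 10^3 piconewtons = 58.7
  0.0575 nanonewtons = 0.0575 × 10^3 piconewtons = 57.5
  42 piconewtons → 42
  6.6 piconewtons → 6.6
Sum: 7.12 + 58.7 + 57.5 + 42 + 6.6 = 171.92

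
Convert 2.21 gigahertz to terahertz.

giga = 1e9, tera = 1e12; factor is 1e-3.
2.21 × 1e-3 = 0.00221

0.00221 terahertz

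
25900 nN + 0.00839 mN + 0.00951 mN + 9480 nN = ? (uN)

53.28 uN

In uN:
  25900 nN = 25900 × 10⁻³ uN = 25.9
  0.00839 mN = 0.00839 × 10³ uN = 8.39
  0.00951 mN = 0.00951 × 10³ uN = 9.51
  9480 nN = 9480 × 10⁻³ uN = 9.48
Sum: 25.9 + 8.39 + 9.51 + 9.48 = 53.28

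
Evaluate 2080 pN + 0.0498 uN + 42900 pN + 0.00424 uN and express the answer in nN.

In nN:
  2080 pN = 2080 × 10⁻³ nN = 2.08
  0.0498 uN = 0.0498 × 10³ nN = 49.8
  42900 pN = 42900 × 10⁻³ nN = 42.9
  0.00424 uN = 0.00424 × 10³ nN = 4.24
Sum: 2.08 + 49.8 + 42.9 + 4.24 = 99.02

99.02 nN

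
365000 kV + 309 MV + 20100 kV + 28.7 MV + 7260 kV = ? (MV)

In MV:
  365000 kV = 365000 × 10^-3 MV = 365
  309 MV → 309
  20100 kV = 20100 × 10^-3 MV = 20.1
  28.7 MV → 28.7
  7260 kV = 7260 × 10^-3 MV = 7.26
Sum: 365 + 309 + 20.1 + 28.7 + 7.26 = 730.06

730.06 MV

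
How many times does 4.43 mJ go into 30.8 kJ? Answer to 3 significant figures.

(30.8 × 10^3) / (4.43 × 10^-3) = 6.953 × 10^6

6950000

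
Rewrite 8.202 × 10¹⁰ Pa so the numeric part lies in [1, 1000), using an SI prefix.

= 82.02 × 10⁹ Pa; 10⁹ is giga.

82.02 GPa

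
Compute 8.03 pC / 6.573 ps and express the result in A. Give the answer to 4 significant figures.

1.222 A

(8.03 × 10⁻¹²) / (6.573 × 10⁻¹²) = 1.22166 A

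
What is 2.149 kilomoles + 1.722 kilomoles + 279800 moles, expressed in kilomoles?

283.671 kilomoles

In kilomoles:
  2.149 kilomoles → 2.149
  1.722 kilomoles → 1.722
  279800 moles = 279800 × 10^-3 kilomoles = 279.8
Sum: 2.149 + 1.722 + 279.8 = 283.671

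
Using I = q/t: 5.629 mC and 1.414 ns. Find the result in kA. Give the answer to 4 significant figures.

(5.629e-3) / (1.414e-9) = 3.98091e6 A

3981 kA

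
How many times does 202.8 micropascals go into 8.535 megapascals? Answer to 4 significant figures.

(8.535 × 10^6) / (202.8 × 10^-6) = 0.042086 × 10^12

42090000000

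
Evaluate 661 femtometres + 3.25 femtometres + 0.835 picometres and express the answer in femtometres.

In femtometres:
  661 femtometres → 661
  3.25 femtometres → 3.25
  0.835 picometres = 0.835 × 10^3 femtometres = 835
Sum: 661 + 3.25 + 835 = 1499.25

1499.25 femtometres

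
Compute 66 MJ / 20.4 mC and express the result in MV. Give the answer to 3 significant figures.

(66 × 10^6) / (20.4 × 10^-3) = 3.2353 × 10^9 V

3240 MV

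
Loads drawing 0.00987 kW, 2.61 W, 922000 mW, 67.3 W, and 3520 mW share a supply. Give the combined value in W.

In W:
  0.00987 kW = 0.00987 × 10³ W = 9.87
  2.61 W → 2.61
  922000 mW = 922000 × 10⁻³ W = 922
  67.3 W → 67.3
  3520 mW = 3520 × 10⁻³ W = 3.52
Sum: 9.87 + 2.61 + 922 + 67.3 + 3.52 = 1005.3

1005.3 W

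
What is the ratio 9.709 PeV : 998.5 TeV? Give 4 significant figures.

(9.709e15) / (998.5e12) = 0.0097236e3

9.724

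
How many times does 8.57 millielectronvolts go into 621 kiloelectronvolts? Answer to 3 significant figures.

72500000

(621e3) / (8.57e-3) = 72.46e6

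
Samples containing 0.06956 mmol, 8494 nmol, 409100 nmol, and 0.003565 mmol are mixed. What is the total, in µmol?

In µmol:
  0.06956 mmol = 0.06956e3 µmol = 69.56
  8494 nmol = 8494e-3 µmol = 8.494
  409100 nmol = 409100e-3 µmol = 409.1
  0.003565 mmol = 0.003565e3 µmol = 3.565
Sum: 69.56 + 8.494 + 409.1 + 3.565 = 490.719

490.719 µmol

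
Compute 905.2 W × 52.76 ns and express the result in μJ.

905.2 × 52.76 × 10⁻⁹ = 47758.352 × 10⁻⁹ J

47.758352 μJ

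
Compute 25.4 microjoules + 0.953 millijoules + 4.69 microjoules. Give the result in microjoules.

In microjoules:
  25.4 microjoules → 25.4
  0.953 millijoules = 0.953e3 microjoules = 953
  4.69 microjoules → 4.69
Sum: 25.4 + 953 + 4.69 = 983.09

983.09 microjoules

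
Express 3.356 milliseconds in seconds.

milli = 10⁻³, (no prefix) = 10⁰; factor is 10⁻³.
3.356 × 10⁻³ = 0.003356

0.003356 seconds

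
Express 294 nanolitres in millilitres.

nano = 1e-9, milli = 1e-3; factor is 1e-6.
294 × 1e-6 = 0.000294

0.000294 millilitres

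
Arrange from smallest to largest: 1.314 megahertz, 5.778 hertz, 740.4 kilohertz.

5.778 hertz < 740.4 kilohertz < 1.314 megahertz

1.314 megahertz = 1314000 hertz
5.778 hertz = 5.778 hertz
740.4 kilohertz = 740400 hertz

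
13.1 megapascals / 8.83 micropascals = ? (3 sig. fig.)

1480000000000

(13.1e6) / (8.83e-6) = 1.484e12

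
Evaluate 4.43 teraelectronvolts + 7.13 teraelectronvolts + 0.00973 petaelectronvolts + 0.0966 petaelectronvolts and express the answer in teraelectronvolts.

In teraelectronvolts:
  4.43 teraelectronvolts → 4.43
  7.13 teraelectronvolts → 7.13
  0.00973 petaelectronvolts = 0.00973 × 10^3 teraelectronvolts = 9.73
  0.0966 petaelectronvolts = 0.0966 × 10^3 teraelectronvolts = 96.6
Sum: 4.43 + 7.13 + 9.73 + 96.6 = 117.89

117.89 teraelectronvolts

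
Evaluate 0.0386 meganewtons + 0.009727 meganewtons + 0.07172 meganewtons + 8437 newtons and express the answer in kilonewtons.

128.484 kilonewtons

In kilonewtons:
  0.0386 meganewtons = 0.0386 × 10³ kilonewtons = 38.6
  0.009727 meganewtons = 0.009727 × 10³ kilonewtons = 9.727
  0.07172 meganewtons = 0.07172 × 10³ kilonewtons = 71.72
  8437 newtons = 8437 × 10⁻³ kilonewtons = 8.437
Sum: 38.6 + 9.727 + 71.72 + 8.437 = 128.484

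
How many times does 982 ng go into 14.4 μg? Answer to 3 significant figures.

(14.4 × 10^-6) / (982 × 10^-9) = 0.01466 × 10^3

14.7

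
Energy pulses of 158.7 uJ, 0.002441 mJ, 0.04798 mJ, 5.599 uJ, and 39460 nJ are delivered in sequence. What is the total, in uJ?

254.18 uJ

In uJ:
  158.7 uJ → 158.7
  0.002441 mJ = 0.002441e3 uJ = 2.441
  0.04798 mJ = 0.04798e3 uJ = 47.98
  5.599 uJ → 5.599
  39460 nJ = 39460e-3 uJ = 39.46
Sum: 158.7 + 2.441 + 47.98 + 5.599 + 39.46 = 254.18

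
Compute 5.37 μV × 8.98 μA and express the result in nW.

5.37 × 10⁻⁶ × 8.98 × 10⁻⁶ = 48.2226 × 10⁻¹² W

0.0482226 nW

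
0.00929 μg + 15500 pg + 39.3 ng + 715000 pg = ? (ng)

In ng:
  0.00929 μg = 0.00929e3 ng = 9.29
  15500 pg = 15500e-3 ng = 15.5
  39.3 ng → 39.3
  715000 pg = 715000e-3 ng = 715
Sum: 9.29 + 15.5 + 39.3 + 715 = 779.09

779.09 ng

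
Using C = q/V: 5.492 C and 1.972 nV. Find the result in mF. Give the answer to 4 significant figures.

(5.492) / (1.972 × 10⁻⁹) = 2.78499 × 10⁹ F

2785000000000 mF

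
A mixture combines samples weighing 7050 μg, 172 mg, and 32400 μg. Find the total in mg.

211.45 mg

In mg:
  7050 μg = 7050e-3 mg = 7.05
  172 mg → 172
  32400 μg = 32400e-3 mg = 32.4
Sum: 7.05 + 172 + 32.4 = 211.45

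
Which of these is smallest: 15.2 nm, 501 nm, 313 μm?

15.2 nm = 0.0000000152 m
501 nm = 0.000000501 m
313 μm = 0.000313 m

15.2 nm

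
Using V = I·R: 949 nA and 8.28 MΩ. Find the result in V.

949e-9 × 8.28e6 = 7857.72e-3 V

7.85772 V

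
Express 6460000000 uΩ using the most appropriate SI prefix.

= 6.46 × 10³ Ω; 10³ is kilo.

6.46 kΩ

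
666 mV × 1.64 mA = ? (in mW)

666 × 10⁻³ × 1.64 × 10⁻³ = 1092.24 × 10⁻⁶ W

1.09224 mW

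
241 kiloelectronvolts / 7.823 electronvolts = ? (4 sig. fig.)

30810

(241 × 10³) / (7.823) = 30.807 × 10³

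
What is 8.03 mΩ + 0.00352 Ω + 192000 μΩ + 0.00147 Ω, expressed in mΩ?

205.02 mΩ

In mΩ:
  8.03 mΩ → 8.03
  0.00352 Ω = 0.00352 × 10³ mΩ = 3.52
  192000 μΩ = 192000 × 10⁻³ mΩ = 192
  0.00147 Ω = 0.00147 × 10³ mΩ = 1.47
Sum: 8.03 + 3.52 + 192 + 1.47 = 205.02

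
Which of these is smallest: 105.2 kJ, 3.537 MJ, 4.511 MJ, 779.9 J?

779.9 J

105.2 kJ = 105200 J
3.537 MJ = 3537000 J
4.511 MJ = 4511000 J
779.9 J = 779.9 J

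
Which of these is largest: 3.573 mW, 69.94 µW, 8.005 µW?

3.573 mW

3.573 mW = 0.003573 W
69.94 µW = 0.00006994 W
8.005 µW = 0.000008005 W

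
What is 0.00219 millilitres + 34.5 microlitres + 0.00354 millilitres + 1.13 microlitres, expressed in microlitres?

41.36 microlitres

In microlitres:
  0.00219 millilitres = 0.00219 × 10³ microlitres = 2.19
  34.5 microlitres → 34.5
  0.00354 millilitres = 0.00354 × 10³ microlitres = 3.54
  1.13 microlitres → 1.13
Sum: 2.19 + 34.5 + 3.54 + 1.13 = 41.36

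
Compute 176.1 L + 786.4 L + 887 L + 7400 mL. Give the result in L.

1856.9 L

In L:
  176.1 L → 176.1
  786.4 L → 786.4
  887 L → 887
  7400 mL = 7400e-3 L = 7.4
Sum: 176.1 + 786.4 + 887 + 7.4 = 1856.9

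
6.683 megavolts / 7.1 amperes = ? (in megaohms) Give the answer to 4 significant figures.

0.9413 megaohms

(6.683e6) / (7.1) = 0.941268e6 Ω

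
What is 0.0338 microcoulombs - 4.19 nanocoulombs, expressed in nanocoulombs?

29.61 nanocoulombs

In nanocoulombs:
  0.0338 microcoulombs = 0.0338 × 10^3 nanocoulombs = 33.8
  4.19 nanocoulombs → 4.19
Difference: 33.8 - 4.19 = 29.61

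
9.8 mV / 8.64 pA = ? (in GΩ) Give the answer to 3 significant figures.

(9.8 × 10^-3) / (8.64 × 10^-12) = 1.1343 × 10^9 Ω

1.13 GΩ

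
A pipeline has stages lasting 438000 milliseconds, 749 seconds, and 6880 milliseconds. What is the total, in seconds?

1193.88 seconds

In seconds:
  438000 milliseconds = 438000 × 10⁻³ seconds = 438
  749 seconds → 749
  6880 milliseconds = 6880 × 10⁻³ seconds = 6.88
Sum: 438 + 749 + 6.88 = 1193.88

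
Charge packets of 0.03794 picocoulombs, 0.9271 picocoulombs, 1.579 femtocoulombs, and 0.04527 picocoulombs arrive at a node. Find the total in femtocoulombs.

In femtocoulombs:
  0.03794 picocoulombs = 0.03794e3 femtocoulombs = 37.94
  0.9271 picocoulombs = 0.9271e3 femtocoulombs = 927.1
  1.579 femtocoulombs → 1.579
  0.04527 picocoulombs = 0.04527e3 femtocoulombs = 45.27
Sum: 37.94 + 927.1 + 1.579 + 45.27 = 1011.889

1011.889 femtocoulombs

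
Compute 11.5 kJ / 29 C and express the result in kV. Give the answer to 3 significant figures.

0.397 kV

(11.5 × 10³) / (29) = 0.39655 × 10³ V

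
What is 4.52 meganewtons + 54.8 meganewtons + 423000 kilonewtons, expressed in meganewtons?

In meganewtons:
  4.52 meganewtons → 4.52
  54.8 meganewtons → 54.8
  423000 kilonewtons = 423000e-3 meganewtons = 423
Sum: 4.52 + 54.8 + 423 = 482.32

482.32 meganewtons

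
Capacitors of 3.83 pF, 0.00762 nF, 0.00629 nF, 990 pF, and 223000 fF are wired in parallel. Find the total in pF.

In pF:
  3.83 pF → 3.83
  0.00762 nF = 0.00762 × 10^3 pF = 7.62
  0.00629 nF = 0.00629 × 10^3 pF = 6.29
  990 pF → 990
  223000 fF = 223000 × 10^-3 pF = 223
Sum: 3.83 + 7.62 + 6.29 + 990 + 223 = 1230.74

1230.74 pF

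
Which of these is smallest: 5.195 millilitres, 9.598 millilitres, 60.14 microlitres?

60.14 microlitres

5.195 millilitres = 0.005195 litres
9.598 millilitres = 0.009598 litres
60.14 microlitres = 0.00006014 litres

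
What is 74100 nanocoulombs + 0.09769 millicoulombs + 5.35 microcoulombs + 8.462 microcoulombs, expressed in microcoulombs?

In microcoulombs:
  74100 nanocoulombs = 74100e-3 microcoulombs = 74.1
  0.09769 millicoulombs = 0.09769e3 microcoulombs = 97.69
  5.35 microcoulombs → 5.35
  8.462 microcoulombs → 8.462
Sum: 74.1 + 97.69 + 5.35 + 8.462 = 185.602

185.602 microcoulombs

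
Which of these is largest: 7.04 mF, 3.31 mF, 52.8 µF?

7.04 mF = 0.00704 F
3.31 mF = 0.00331 F
52.8 µF = 0.0000528 F

7.04 mF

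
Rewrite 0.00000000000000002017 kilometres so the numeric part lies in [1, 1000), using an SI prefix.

20.17 femtometres

= 20.17 × 10^-15 metres; 10^-15 is femto.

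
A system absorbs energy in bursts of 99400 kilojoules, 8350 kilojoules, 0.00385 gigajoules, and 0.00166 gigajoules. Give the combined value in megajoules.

In megajoules:
  99400 kilojoules = 99400 × 10⁻³ megajoules = 99.4
  8350 kilojoules = 8350 × 10⁻³ megajoules = 8.35
  0.00385 gigajoules = 0.00385 × 10³ megajoules = 3.85
  0.00166 gigajoules = 0.00166 × 10³ megajoules = 1.66
Sum: 99.4 + 8.35 + 3.85 + 1.66 = 113.26

113.26 megajoules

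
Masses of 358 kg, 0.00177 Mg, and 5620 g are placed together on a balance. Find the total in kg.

365.39 kg

In kg:
  358 kg → 358
  0.00177 Mg = 0.00177 × 10³ kg = 1.77
  5620 g = 5620 × 10⁻³ kg = 5.62
Sum: 358 + 1.77 + 5.62 = 365.39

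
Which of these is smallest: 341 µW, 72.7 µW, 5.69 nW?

5.69 nW

341 µW = 0.000341 W
72.7 µW = 0.0000727 W
5.69 nW = 0.00000000569 W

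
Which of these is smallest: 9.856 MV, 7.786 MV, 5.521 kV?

9.856 MV = 9856000 V
7.786 MV = 7786000 V
5.521 kV = 5521 V

5.521 kV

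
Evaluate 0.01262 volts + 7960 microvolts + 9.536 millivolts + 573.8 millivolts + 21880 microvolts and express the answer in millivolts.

In millivolts:
  0.01262 volts = 0.01262 × 10³ millivolts = 12.62
  7960 microvolts = 7960 × 10⁻³ millivolts = 7.96
  9.536 millivolts → 9.536
  573.8 millivolts → 573.8
  21880 microvolts = 21880 × 10⁻³ millivolts = 21.88
Sum: 12.62 + 7.96 + 9.536 + 573.8 + 21.88 = 625.796

625.796 millivolts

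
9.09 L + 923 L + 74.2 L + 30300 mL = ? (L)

1036.59 L

In L:
  9.09 L → 9.09
  923 L → 923
  74.2 L → 74.2
  30300 mL = 30300e-3 L = 30.3
Sum: 9.09 + 923 + 74.2 + 30.3 = 1036.59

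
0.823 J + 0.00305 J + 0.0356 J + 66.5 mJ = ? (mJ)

In mJ:
  0.823 J = 0.823 × 10³ mJ = 823
  0.00305 J = 0.00305 × 10³ mJ = 3.05
  0.0356 J = 0.0356 × 10³ mJ = 35.6
  66.5 mJ → 66.5
Sum: 823 + 3.05 + 35.6 + 66.5 = 928.15

928.15 mJ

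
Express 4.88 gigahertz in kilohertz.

giga = 10⁹, kilo = 10³; factor is 10⁶.
4.88 × 10⁶ = 4880000

4880000 kilohertz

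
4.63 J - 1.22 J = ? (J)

3.41 J

In J:
  4.63 J → 4.63
  1.22 J → 1.22
Difference: 4.63 - 1.22 = 3.41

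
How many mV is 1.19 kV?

1190000 mV

kilo = 1e3, milli = 1e-3; factor is 1e6.
1.19 × 1e6 = 1190000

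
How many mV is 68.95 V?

(no prefix) = 1e0, milli = 1e-3; factor is 1e3.
68.95 × 1e3 = 68950

68950 mV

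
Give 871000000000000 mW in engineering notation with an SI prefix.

871 GW

= 871 × 10^9 W; 10^9 is giga.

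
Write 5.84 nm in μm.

nano = 1e-9, micro = 1e-6; factor is 1e-3.
5.84 × 1e-3 = 0.00584

0.00584 μm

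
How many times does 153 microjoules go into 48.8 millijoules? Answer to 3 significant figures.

319

(48.8 × 10⁻³) / (153 × 10⁻⁶) = 0.319 × 10³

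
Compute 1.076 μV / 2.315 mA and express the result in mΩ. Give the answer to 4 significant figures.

(1.076e-6) / (2.315e-3) = 0.464795e-3 Ω

0.4648 mΩ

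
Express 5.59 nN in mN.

0.00000559 mN

nano = 1e-9, milli = 1e-3; factor is 1e-6.
5.59 × 1e-6 = 0.00000559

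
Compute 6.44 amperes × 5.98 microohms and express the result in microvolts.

6.44 × 5.98e-6 = 38.5112e-6 V

38.5112 microvolts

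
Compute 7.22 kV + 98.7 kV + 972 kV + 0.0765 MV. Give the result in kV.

1154.42 kV

In kV:
  7.22 kV → 7.22
  98.7 kV → 98.7
  972 kV → 972
  0.0765 MV = 0.0765 × 10^3 kV = 76.5
Sum: 7.22 + 98.7 + 972 + 76.5 = 1154.42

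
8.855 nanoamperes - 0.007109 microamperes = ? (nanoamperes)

1.746 nanoamperes

In nanoamperes:
  8.855 nanoamperes → 8.855
  0.007109 microamperes = 0.007109 × 10³ nanoamperes = 7.109
Difference: 8.855 - 7.109 = 1.746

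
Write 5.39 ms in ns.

milli = 1e-3, nano = 1e-9; factor is 1e6.
5.39 × 1e6 = 5390000

5390000 ns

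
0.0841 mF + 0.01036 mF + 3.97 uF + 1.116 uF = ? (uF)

In uF:
  0.0841 mF = 0.0841 × 10³ uF = 84.1
  0.01036 mF = 0.01036 × 10³ uF = 10.36
  3.97 uF → 3.97
  1.116 uF → 1.116
Sum: 84.1 + 10.36 + 3.97 + 1.116 = 99.546

99.546 uF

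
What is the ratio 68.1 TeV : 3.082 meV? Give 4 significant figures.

22100000000000000

(68.1e12) / (3.082e-3) = 22.096e15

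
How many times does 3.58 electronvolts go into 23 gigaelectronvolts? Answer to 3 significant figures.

(23e9) / (3.58) = 6.425e9

6420000000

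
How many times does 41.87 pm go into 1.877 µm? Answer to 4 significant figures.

(1.877e-6) / (41.87e-12) = 0.044829e6

44830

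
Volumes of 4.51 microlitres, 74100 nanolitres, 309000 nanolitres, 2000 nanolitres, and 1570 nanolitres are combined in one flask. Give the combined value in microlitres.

391.18 microlitres

In microlitres:
  4.51 microlitres → 4.51
  74100 nanolitres = 74100 × 10^-3 microlitres = 74.1
  309000 nanolitres = 309000 × 10^-3 microlitres = 309
  2000 nanolitres = 2000 × 10^-3 microlitres = 2
  1570 nanolitres = 1570 × 10^-3 microlitres = 1.57
Sum: 4.51 + 74.1 + 309 + 2 + 1.57 = 391.18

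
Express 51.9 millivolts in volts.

milli = 10⁻³, (no prefix) = 10⁰; factor is 10⁻³.
51.9 × 10⁻³ = 0.0519

0.0519 volts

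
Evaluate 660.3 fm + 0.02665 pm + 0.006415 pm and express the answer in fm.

In fm:
  660.3 fm → 660.3
  0.02665 pm = 0.02665 × 10³ fm = 26.65
  0.006415 pm = 0.006415 × 10³ fm = 6.415
Sum: 660.3 + 26.65 + 6.415 = 693.365

693.365 fm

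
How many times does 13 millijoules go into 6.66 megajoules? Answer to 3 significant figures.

(6.66 × 10⁶) / (13 × 10⁻³) = 0.5123 × 10⁹

512000000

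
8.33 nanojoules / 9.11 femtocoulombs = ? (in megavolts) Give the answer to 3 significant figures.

(8.33 × 10⁻⁹) / (9.11 × 10⁻¹⁵) = 0.91438 × 10⁶ V

0.914 megavolts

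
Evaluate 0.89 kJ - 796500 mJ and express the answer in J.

In J:
  0.89 kJ = 0.89 × 10^3 J = 890
  796500 mJ = 796500 × 10^-3 J = 796.5
Difference: 890 - 796.5 = 93.5

93.5 J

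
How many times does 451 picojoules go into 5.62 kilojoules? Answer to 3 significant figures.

12500000000000

(5.62 × 10³) / (451 × 10⁻¹²) = 0.01246 × 10¹⁵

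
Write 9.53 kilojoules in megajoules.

kilo = 1e3, mega = 1e6; factor is 1e-3.
9.53 × 1e-3 = 0.00953

0.00953 megajoules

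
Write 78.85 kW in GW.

kilo = 10^3, giga = 10^9; factor is 10^-6.
78.85 × 10^-6 = 0.00007885

0.00007885 GW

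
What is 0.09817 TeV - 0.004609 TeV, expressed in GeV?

93.561 GeV

In GeV:
  0.09817 TeV = 0.09817e3 GeV = 98.17
  0.004609 TeV = 0.004609e3 GeV = 4.609
Difference: 98.17 - 4.609 = 93.561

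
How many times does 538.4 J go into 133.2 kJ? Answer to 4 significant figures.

247.4

(133.2 × 10^3) / (538.4) = 0.2474 × 10^3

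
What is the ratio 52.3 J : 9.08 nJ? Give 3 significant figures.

5760000000

(52.3) / (9.08 × 10⁻⁹) = 5.76 × 10⁹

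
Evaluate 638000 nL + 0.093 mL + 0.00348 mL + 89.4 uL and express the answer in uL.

In uL:
  638000 nL = 638000 × 10^-3 uL = 638
  0.093 mL = 0.093 × 10^3 uL = 93
  0.00348 mL = 0.00348 × 10^3 uL = 3.48
  89.4 uL → 89.4
Sum: 638 + 93 + 3.48 + 89.4 = 823.88

823.88 uL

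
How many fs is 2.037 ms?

2037000000000 fs

milli = 10⁻³, femto = 10⁻¹⁵; factor is 10¹².
2.037 × 10¹² = 2037000000000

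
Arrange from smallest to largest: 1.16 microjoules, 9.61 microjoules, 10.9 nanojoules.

10.9 nanojoules < 1.16 microjoules < 9.61 microjoules

1.16 microjoules = 0.00000116 joules
9.61 microjoules = 0.00000961 joules
10.9 nanojoules = 0.0000000109 joules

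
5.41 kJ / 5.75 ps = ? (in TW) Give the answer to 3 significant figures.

941 TW

(5.41e3) / (5.75e-12) = 0.94087e15 W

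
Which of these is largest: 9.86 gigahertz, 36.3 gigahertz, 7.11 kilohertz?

36.3 gigahertz

9.86 gigahertz = 9860000000 hertz
36.3 gigahertz = 36300000000 hertz
7.11 kilohertz = 7110 hertz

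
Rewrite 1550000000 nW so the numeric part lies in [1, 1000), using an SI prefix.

= 1.55 W; mantissa already in [1, 1000).

1.55 W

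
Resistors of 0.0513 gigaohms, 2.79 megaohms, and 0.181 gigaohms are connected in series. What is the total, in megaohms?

In megaohms:
  0.0513 gigaohms = 0.0513e3 megaohms = 51.3
  2.79 megaohms → 2.79
  0.181 gigaohms = 0.181e3 megaohms = 181
Sum: 51.3 + 2.79 + 181 = 235.09

235.09 megaohms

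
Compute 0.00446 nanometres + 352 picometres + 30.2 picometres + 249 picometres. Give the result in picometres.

In picometres:
  0.00446 nanometres = 0.00446 × 10³ picometres = 4.46
  352 picometres → 352
  30.2 picometres → 30.2
  249 picometres → 249
Sum: 4.46 + 352 + 30.2 + 249 = 635.66

635.66 picometres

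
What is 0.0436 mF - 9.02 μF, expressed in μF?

In μF:
  0.0436 mF = 0.0436e3 μF = 43.6
  9.02 μF → 9.02
Difference: 43.6 - 9.02 = 34.58

34.58 μF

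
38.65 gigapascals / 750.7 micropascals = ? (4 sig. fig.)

51490000000000

(38.65 × 10⁹) / (750.7 × 10⁻⁶) = 0.051485 × 10¹⁵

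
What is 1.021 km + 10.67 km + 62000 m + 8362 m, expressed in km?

82.053 km

In km:
  1.021 km → 1.021
  10.67 km → 10.67
  62000 m = 62000e-3 km = 62
  8362 m = 8362e-3 km = 8.362
Sum: 1.021 + 10.67 + 62 + 8.362 = 82.053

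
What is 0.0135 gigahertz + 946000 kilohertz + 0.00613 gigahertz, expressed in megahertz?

965.63 megahertz

In megahertz:
  0.0135 gigahertz = 0.0135 × 10^3 megahertz = 13.5
  946000 kilohertz = 946000 × 10^-3 megahertz = 946
  0.00613 gigahertz = 0.00613 × 10^3 megahertz = 6.13
Sum: 13.5 + 946 + 6.13 = 965.63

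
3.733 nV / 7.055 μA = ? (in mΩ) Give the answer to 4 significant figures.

(3.733 × 10^-9) / (7.055 × 10^-6) = 0.529128 × 10^-3 Ω

0.5291 mΩ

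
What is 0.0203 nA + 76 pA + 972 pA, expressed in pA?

In pA:
  0.0203 nA = 0.0203 × 10³ pA = 20.3
  76 pA → 76
  972 pA → 972
Sum: 20.3 + 76 + 972 = 1068.3

1068.3 pA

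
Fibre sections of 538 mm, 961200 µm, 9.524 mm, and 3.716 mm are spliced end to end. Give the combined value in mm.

1512.44 mm

In mm:
  538 mm → 538
  961200 µm = 961200e-3 mm = 961.2
  9.524 mm → 9.524
  3.716 mm → 3.716
Sum: 538 + 961.2 + 9.524 + 3.716 = 1512.44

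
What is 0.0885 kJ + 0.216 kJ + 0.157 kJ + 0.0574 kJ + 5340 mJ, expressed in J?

In J:
  0.0885 kJ = 0.0885 × 10^3 J = 88.5
  0.216 kJ = 0.216 × 10^3 J = 216
  0.157 kJ = 0.157 × 10^3 J = 157
  0.0574 kJ = 0.0574 × 10^3 J = 57.4
  5340 mJ = 5340 × 10^-3 J = 5.34
Sum: 88.5 + 216 + 157 + 57.4 + 5.34 = 524.24

524.24 J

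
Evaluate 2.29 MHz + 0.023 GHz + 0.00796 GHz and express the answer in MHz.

33.25 MHz

In MHz:
  2.29 MHz → 2.29
  0.023 GHz = 0.023 × 10³ MHz = 23
  0.00796 GHz = 0.00796 × 10³ MHz = 7.96
Sum: 2.29 + 23 + 7.96 = 33.25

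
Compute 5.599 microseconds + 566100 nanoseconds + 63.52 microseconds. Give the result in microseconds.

635.219 microseconds

In microseconds:
  5.599 microseconds → 5.599
  566100 nanoseconds = 566100e-3 microseconds = 566.1
  63.52 microseconds → 63.52
Sum: 5.599 + 566.1 + 63.52 = 635.219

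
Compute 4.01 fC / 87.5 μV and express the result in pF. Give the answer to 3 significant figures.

45.8 pF

(4.01e-15) / (87.5e-6) = 0.045829e-9 F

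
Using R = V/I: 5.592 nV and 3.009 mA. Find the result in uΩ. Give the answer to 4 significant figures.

1.858 uΩ

(5.592 × 10^-9) / (3.009 × 10^-3) = 1.85842 × 10^-6 Ω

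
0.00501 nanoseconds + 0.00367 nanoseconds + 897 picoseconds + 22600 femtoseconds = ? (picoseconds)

928.28 picoseconds

In picoseconds:
  0.00501 nanoseconds = 0.00501e3 picoseconds = 5.01
  0.00367 nanoseconds = 0.00367e3 picoseconds = 3.67
  897 picoseconds → 897
  22600 femtoseconds = 22600e-3 picoseconds = 22.6
Sum: 5.01 + 3.67 + 897 + 22.6 = 928.28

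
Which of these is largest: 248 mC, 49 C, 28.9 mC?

49 C

248 mC = 0.248 C
49 C = 49 C
28.9 mC = 0.0289 C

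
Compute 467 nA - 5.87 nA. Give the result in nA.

In nA:
  467 nA → 467
  5.87 nA → 5.87
Difference: 467 - 5.87 = 461.13

461.13 nA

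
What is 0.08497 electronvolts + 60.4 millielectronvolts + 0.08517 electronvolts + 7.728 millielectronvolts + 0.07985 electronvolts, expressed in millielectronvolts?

318.118 millielectronvolts

In millielectronvolts:
  0.08497 electronvolts = 0.08497 × 10^3 millielectronvolts = 84.97
  60.4 millielectronvolts → 60.4
  0.08517 electronvolts = 0.08517 × 10^3 millielectronvolts = 85.17
  7.728 millielectronvolts → 7.728
  0.07985 electronvolts = 0.07985 × 10^3 millielectronvolts = 79.85
Sum: 84.97 + 60.4 + 85.17 + 7.728 + 79.85 = 318.118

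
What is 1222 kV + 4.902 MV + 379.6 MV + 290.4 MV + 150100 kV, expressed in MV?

826.224 MV

In MV:
  1222 kV = 1222 × 10^-3 MV = 1.222
  4.902 MV → 4.902
  379.6 MV → 379.6
  290.4 MV → 290.4
  150100 kV = 150100 × 10^-3 MV = 150.1
Sum: 1.222 + 4.902 + 379.6 + 290.4 + 150.1 = 826.224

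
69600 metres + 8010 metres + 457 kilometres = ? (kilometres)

534.61 kilometres

In kilometres:
  69600 metres = 69600e-3 kilometres = 69.6
  8010 metres = 8010e-3 kilometres = 8.01
  457 kilometres → 457
Sum: 69.6 + 8.01 + 457 = 534.61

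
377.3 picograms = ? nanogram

0.3773 nanograms

pico = 10^-12, nano = 10^-9; factor is 10^-3.
377.3 × 10^-3 = 0.3773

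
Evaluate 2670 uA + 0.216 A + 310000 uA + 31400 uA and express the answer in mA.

560.07 mA

In mA:
  2670 uA = 2670e-3 mA = 2.67
  0.216 A = 0.216e3 mA = 216
  310000 uA = 310000e-3 mA = 310
  31400 uA = 31400e-3 mA = 31.4
Sum: 2.67 + 216 + 310 + 31.4 = 560.07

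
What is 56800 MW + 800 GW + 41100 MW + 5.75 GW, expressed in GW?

In GW:
  56800 MW = 56800e-3 GW = 56.8
  800 GW → 800
  41100 MW = 41100e-3 GW = 41.1
  5.75 GW → 5.75
Sum: 56.8 + 800 + 41.1 + 5.75 = 903.65

903.65 GW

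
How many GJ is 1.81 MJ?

0.00181 GJ

mega = 10^6, giga = 10^9; factor is 10^-3.
1.81 × 10^-3 = 0.00181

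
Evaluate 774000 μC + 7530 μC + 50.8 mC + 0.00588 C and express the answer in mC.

In mC:
  774000 μC = 774000 × 10^-3 mC = 774
  7530 μC = 7530 × 10^-3 mC = 7.53
  50.8 mC → 50.8
  0.00588 C = 0.00588 × 10^3 mC = 5.88
Sum: 774 + 7.53 + 50.8 + 5.88 = 838.21

838.21 mC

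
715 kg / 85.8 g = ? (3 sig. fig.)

(715 × 10^3) / (85.8) = 8.333 × 10^3

8330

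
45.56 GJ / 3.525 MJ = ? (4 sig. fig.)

(45.56 × 10^9) / (3.525 × 10^6) = 12.925 × 10^3

12920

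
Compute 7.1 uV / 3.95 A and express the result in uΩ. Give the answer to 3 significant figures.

1.80 uΩ

(7.1e-6) / (3.95) = 1.7975e-6 Ω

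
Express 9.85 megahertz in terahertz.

mega = 1e6, tera = 1e12; factor is 1e-6.
9.85 × 1e-6 = 0.00000985

0.00000985 terahertz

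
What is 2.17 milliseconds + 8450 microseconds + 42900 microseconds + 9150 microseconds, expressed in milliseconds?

62.67 milliseconds

In milliseconds:
  2.17 milliseconds → 2.17
  8450 microseconds = 8450 × 10⁻³ milliseconds = 8.45
  42900 microseconds = 42900 × 10⁻³ milliseconds = 42.9
  9150 microseconds = 9150 × 10⁻³ milliseconds = 9.15
Sum: 2.17 + 8.45 + 42.9 + 9.15 = 62.67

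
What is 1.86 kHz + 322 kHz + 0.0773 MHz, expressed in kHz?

401.16 kHz

In kHz:
  1.86 kHz → 1.86
  322 kHz → 322
  0.0773 MHz = 0.0773e3 kHz = 77.3
Sum: 1.86 + 322 + 77.3 = 401.16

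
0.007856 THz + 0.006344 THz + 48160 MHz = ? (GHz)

62.36 GHz

In GHz:
  0.007856 THz = 0.007856 × 10^3 GHz = 7.856
  0.006344 THz = 0.006344 × 10^3 GHz = 6.344
  48160 MHz = 48160 × 10^-3 GHz = 48.16
Sum: 7.856 + 6.344 + 48.16 = 62.36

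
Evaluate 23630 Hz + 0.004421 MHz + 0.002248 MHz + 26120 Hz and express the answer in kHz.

56.419 kHz

In kHz:
  23630 Hz = 23630 × 10^-3 kHz = 23.63
  0.004421 MHz = 0.004421 × 10^3 kHz = 4.421
  0.002248 MHz = 0.002248 × 10^3 kHz = 2.248
  26120 Hz = 26120 × 10^-3 kHz = 26.12
Sum: 23.63 + 4.421 + 2.248 + 26.12 = 56.419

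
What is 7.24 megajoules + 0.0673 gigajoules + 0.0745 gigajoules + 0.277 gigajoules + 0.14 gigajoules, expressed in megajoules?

In megajoules:
  7.24 megajoules → 7.24
  0.0673 gigajoules = 0.0673e3 megajoules = 67.3
  0.0745 gigajoules = 0.0745e3 megajoules = 74.5
  0.277 gigajoules = 0.277e3 megajoules = 277
  0.14 gigajoules = 0.14e3 megajoules = 140
Sum: 7.24 + 67.3 + 74.5 + 277 + 140 = 566.04

566.04 megajoules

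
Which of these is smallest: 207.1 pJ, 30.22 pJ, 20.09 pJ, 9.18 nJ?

20.09 pJ

207.1 pJ = 0.0000000002071 J
30.22 pJ = 0.00000000003022 J
20.09 pJ = 0.00000000002009 J
9.18 nJ = 0.00000000918 J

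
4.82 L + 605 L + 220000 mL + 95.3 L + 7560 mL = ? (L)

In L:
  4.82 L → 4.82
  605 L → 605
  220000 mL = 220000 × 10⁻³ L = 220
  95.3 L → 95.3
  7560 mL = 7560 × 10⁻³ L = 7.56
Sum: 4.82 + 605 + 220 + 95.3 + 7.56 = 932.68

932.68 L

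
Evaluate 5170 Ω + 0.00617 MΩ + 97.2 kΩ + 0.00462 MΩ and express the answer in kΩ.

In kΩ:
  5170 Ω = 5170 × 10^-3 kΩ = 5.17
  0.00617 MΩ = 0.00617 × 10^3 kΩ = 6.17
  97.2 kΩ → 97.2
  0.00462 MΩ = 0.00462 × 10^3 kΩ = 4.62
Sum: 5.17 + 6.17 + 97.2 + 4.62 = 113.16

113.16 kΩ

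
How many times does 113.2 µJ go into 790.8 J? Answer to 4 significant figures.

(790.8) / (113.2 × 10^-6) = 6.9859 × 10^6

6986000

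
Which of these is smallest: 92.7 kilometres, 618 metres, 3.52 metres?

3.52 metres

92.7 kilometres = 92700 metres
618 metres = 618 metres
3.52 metres = 3.52 metres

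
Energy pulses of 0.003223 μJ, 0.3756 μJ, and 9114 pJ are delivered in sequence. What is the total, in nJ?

387.937 nJ

In nJ:
  0.003223 μJ = 0.003223 × 10^3 nJ = 3.223
  0.3756 μJ = 0.3756 × 10^3 nJ = 375.6
  9114 pJ = 9114 × 10^-3 nJ = 9.114
Sum: 3.223 + 375.6 + 9.114 = 387.937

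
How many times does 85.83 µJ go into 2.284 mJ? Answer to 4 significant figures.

(2.284 × 10⁻³) / (85.83 × 10⁻⁶) = 0.026611 × 10³

26.61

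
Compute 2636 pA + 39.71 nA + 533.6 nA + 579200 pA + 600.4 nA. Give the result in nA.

1755.546 nA

In nA:
  2636 pA = 2636 × 10⁻³ nA = 2.636
  39.71 nA → 39.71
  533.6 nA → 533.6
  579200 pA = 579200 × 10⁻³ nA = 579.2
  600.4 nA → 600.4
Sum: 2.636 + 39.71 + 533.6 + 579.2 + 600.4 = 1755.546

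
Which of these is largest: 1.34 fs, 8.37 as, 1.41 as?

1.34 fs = 0.00000000000000134 s
8.37 as = 0.00000000000000000837 s
1.41 as = 0.00000000000000000141 s

1.34 fs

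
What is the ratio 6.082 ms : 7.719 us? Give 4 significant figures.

(6.082 × 10⁻³) / (7.719 × 10⁻⁶) = 0.78793 × 10³

787.9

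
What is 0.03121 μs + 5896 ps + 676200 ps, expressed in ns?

In ns:
  0.03121 μs = 0.03121 × 10³ ns = 31.21
  5896 ps = 5896 × 10⁻³ ns = 5.896
  676200 ps = 676200 × 10⁻³ ns = 676.2
Sum: 31.21 + 5.896 + 676.2 = 713.306

713.306 ns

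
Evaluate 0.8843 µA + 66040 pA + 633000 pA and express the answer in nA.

1583.34 nA

In nA:
  0.8843 µA = 0.8843 × 10^3 nA = 884.3
  66040 pA = 66040 × 10^-3 nA = 66.04
  633000 pA = 633000 × 10^-3 nA = 633
Sum: 884.3 + 66.04 + 633 = 1583.34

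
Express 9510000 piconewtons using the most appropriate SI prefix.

= 9.51e-6 newtons; 1e-6 is micro.

9.51 micronewtons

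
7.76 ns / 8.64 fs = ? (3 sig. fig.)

(7.76e-9) / (8.64e-15) = 0.8981e6

898000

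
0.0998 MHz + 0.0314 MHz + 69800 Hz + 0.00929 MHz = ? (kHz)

In kHz:
  0.0998 MHz = 0.0998 × 10^3 kHz = 99.8
  0.0314 MHz = 0.0314 × 10^3 kHz = 31.4
  69800 Hz = 69800 × 10^-3 kHz = 69.8
  0.00929 MHz = 0.00929 × 10^3 kHz = 9.29
Sum: 99.8 + 31.4 + 69.8 + 9.29 = 210.29

210.29 kHz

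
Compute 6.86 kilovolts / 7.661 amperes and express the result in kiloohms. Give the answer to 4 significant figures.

(6.86 × 10³) / (7.661) = 0.895444 × 10³ Ω

0.8954 kiloohms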